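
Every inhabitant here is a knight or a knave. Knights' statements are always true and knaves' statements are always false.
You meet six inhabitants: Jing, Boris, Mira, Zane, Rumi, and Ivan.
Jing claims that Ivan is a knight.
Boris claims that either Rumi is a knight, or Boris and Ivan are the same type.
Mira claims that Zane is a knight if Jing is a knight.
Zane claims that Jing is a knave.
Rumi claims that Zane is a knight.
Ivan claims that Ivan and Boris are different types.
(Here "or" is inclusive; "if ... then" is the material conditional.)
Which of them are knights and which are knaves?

Knights: Jing and Ivan. Knaves: Boris, Mira, Zane, and Rumi.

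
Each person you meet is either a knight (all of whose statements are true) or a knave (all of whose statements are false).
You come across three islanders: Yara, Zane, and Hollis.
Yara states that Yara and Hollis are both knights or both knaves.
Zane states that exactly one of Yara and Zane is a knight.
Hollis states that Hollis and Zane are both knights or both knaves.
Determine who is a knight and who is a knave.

Knights: Zane and Hollis. Knaves: Yara.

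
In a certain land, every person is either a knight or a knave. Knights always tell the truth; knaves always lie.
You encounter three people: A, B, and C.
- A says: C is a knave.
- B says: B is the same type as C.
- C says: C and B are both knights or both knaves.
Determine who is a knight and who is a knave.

A is a knave; "C is a knave" is false, as required.
B (knight): "B is the same type as C" — True. ✓
C is a knight, so "C and B are both knights or both knaves" must be True — and it is.

A is a knave, B is a knight, and C is a knight.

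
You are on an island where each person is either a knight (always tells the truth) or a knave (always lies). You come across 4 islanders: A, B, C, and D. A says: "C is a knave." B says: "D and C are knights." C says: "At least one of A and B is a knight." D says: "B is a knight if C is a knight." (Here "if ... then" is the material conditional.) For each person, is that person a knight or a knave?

A is a knave, B is a knight, C is a knight, and D is a knight.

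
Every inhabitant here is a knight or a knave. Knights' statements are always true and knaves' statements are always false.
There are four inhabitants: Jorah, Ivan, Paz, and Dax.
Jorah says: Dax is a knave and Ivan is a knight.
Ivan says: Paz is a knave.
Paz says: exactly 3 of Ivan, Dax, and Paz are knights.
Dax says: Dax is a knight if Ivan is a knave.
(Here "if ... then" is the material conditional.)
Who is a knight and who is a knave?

Jorah is a knave, Ivan is a knight, Paz is a knave, and Dax is a knight.

Jorah is a knave; "Dax is a knave and Ivan is a knight" is False, as required.
Ivan is a knight, so "Paz is a knave" must be True — and it is.
As a knave, Paz's statement "exactly 3 of Ivan, Dax, and Paz are knights" should be False; it is.
Dax (knight): "Dax is a knight if Ivan is a knave" — True. ✓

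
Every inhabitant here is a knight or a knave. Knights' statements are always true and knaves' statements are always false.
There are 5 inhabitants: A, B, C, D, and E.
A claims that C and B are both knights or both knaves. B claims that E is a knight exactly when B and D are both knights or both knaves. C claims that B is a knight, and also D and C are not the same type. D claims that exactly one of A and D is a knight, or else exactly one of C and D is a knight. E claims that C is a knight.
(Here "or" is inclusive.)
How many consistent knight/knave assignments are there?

Consistent assignments:
  A=knave, B=knight, C=knave, D=knave, E=knave

1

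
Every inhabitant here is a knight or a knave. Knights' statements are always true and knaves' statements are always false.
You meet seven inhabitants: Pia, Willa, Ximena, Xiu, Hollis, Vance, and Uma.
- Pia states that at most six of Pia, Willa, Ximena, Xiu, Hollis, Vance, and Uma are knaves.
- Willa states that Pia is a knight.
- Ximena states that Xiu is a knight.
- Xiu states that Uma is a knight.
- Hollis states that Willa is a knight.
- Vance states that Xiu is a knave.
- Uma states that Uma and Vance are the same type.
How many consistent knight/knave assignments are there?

1

Consistent assignments:
  Pia=knight, Willa=knight, Ximena=knave, Xiu=knave, Hollis=knight, Vance=knight, Uma=knave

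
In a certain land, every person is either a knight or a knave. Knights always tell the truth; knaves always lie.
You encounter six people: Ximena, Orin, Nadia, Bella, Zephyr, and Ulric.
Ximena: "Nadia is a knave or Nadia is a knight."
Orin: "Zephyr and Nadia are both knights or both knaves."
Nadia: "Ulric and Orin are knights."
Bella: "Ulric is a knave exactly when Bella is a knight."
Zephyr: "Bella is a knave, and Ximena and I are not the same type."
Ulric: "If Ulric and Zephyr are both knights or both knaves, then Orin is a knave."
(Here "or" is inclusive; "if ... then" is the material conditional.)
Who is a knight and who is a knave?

Knights: Ximena, Orin, and Bella. Knaves: Nadia, Zephyr, and Ulric.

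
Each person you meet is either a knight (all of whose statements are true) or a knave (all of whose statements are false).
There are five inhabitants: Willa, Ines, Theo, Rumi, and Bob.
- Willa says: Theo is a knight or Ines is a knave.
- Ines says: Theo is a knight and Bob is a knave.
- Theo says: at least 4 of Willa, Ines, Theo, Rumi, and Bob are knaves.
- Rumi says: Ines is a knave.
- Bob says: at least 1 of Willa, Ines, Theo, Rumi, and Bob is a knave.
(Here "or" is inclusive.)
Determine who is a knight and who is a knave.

Knights: Willa, Rumi, and Bob. Knaves: Ines and Theo.

Suppose Willa is a knave. Then Willa's statement "Theo is a knight or Ines is a knave" would have to be false. Checking the 16 ways to assign the others, none is consistent with every speaker.
(For instance, with Ines=knave, Theo=knave, Rumi=knight, Bob=knight, Willa's claim "Theo is a knight or Ines is a knave" comes out true where it would need to be false.)
So Willa must be a knight, making "Theo is a knight or Ines is a knave" true. Taking Willa=knight, Ines=knave, Theo=knave, Rumi=knight, Bob=knight, each remaining statement checks out:
  Ines (knave): "Theo is a knight and Bob is a knave" — false. ✓
  Theo (knave): "at least 4 of Willa, Ines, Theo, Rumi, and Bob are knaves" — false. ✓
  Rumi (knight): "Ines is a knave" — true. ✓
  Bob (knight): "at least 1 of Willa, Ines, Theo, Rumi, and Bob is a knave" — true. ✓
This is the unique consistent assignment.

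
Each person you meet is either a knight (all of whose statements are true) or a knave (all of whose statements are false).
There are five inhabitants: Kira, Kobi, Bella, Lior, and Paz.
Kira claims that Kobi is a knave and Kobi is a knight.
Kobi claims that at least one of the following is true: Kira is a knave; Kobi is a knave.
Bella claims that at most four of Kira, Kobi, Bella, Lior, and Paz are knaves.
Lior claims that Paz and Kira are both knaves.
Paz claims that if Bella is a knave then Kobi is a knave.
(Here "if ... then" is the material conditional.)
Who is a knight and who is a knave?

Kira is a knave, Kobi is a knight, Bella is a knight, Lior is a knave, and Paz is a knight.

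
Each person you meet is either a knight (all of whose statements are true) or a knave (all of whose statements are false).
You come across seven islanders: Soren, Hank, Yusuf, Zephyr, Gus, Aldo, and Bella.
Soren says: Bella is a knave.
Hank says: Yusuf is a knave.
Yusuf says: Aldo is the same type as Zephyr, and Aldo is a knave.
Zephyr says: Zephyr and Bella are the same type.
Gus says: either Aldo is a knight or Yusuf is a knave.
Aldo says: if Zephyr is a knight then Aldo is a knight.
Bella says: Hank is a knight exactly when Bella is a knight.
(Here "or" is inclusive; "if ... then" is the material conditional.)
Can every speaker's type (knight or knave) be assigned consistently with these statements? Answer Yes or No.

Yes

One consistent assignment: Soren=knave, Hank=knight, Yusuf=knave, Zephyr=knight, Gus=knight, Aldo=knight, Bella=knight.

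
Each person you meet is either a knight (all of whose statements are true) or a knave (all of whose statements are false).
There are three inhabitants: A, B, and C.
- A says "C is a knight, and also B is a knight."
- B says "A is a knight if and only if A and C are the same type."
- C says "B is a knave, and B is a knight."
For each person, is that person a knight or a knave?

A is a knave; "C is a knight, and also B is a knight" is False, as required.
B (knave): "A is a knight if and only if A and C are the same type" — False. ✓
C is a knave; "B is a knave, and B is a knight" is False, as required.

A is a knave, B is a knave, and C is a knave.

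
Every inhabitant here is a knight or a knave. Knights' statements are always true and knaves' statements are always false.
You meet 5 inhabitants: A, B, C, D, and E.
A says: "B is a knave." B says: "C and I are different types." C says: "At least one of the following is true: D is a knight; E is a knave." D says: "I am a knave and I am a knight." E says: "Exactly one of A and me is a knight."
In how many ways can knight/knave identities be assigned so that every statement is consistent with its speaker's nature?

Consistent assignments:
  A=knave, B=knight, C=knave, D=knave, E=knight

1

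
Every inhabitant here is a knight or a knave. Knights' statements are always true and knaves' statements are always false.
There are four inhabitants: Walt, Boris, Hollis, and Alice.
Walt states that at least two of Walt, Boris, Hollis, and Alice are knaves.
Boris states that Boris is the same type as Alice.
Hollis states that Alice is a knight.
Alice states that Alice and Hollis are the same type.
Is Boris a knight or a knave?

Consistent assignments: {Walt=knave, Boris=knight, Hollis=knight, Alice=knight}
In every consistent assignment, Boris is a knight.

Boris is a knight.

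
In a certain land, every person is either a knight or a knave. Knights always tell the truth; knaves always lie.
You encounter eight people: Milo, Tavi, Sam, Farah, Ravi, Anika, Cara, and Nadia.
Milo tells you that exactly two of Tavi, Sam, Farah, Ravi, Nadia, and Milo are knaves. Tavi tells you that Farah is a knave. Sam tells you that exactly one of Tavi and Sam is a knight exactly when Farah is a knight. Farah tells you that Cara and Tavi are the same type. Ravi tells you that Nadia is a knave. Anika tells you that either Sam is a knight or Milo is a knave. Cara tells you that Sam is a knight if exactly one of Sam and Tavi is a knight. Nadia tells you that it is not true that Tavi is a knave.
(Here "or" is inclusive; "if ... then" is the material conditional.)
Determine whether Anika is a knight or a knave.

Anika is a knight.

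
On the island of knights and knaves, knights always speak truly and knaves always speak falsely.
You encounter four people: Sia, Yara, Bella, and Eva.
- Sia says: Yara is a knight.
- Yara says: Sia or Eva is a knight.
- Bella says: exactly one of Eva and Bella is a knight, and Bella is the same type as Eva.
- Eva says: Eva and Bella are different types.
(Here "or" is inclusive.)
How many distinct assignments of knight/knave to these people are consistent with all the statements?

Consistent assignments:
  Sia=knight, Yara=knight, Bella=knave, Eva=knight
  Sia=knight, Yara=knight, Bella=knave, Eva=knave
  Sia=knave, Yara=knave, Bella=knave, Eva=knave

3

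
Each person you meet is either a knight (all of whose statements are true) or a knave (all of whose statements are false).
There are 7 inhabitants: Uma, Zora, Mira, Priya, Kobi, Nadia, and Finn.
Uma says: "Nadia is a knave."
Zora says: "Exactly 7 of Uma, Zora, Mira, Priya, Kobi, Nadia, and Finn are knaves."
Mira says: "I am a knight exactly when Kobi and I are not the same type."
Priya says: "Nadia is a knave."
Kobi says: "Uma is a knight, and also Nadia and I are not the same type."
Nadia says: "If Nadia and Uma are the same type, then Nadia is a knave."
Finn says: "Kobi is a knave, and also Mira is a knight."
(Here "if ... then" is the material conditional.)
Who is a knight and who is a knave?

Uma is a knave, Zora is a knave, Mira is a knight, Priya is a knave, Kobi is a knave, Nadia is a knight, and Finn is a knight.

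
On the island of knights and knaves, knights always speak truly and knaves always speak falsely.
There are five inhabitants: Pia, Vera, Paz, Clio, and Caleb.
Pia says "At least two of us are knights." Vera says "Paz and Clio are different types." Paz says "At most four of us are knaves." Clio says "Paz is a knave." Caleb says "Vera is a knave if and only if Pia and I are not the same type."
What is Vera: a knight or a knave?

Vera is a knight.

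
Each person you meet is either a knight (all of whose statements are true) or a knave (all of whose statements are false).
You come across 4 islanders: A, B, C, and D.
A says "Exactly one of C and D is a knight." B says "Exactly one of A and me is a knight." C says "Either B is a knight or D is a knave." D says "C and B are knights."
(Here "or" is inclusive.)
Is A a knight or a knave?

A is a knave.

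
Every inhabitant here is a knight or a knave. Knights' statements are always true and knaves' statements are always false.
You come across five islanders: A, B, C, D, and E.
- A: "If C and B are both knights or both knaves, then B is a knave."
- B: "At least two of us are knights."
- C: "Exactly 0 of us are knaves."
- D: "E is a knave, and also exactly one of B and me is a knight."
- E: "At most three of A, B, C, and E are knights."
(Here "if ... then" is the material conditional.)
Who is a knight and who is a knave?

A is a knight; "if C and B are both knights or both knaves, then B is a knave" is true, as required.
Since B is a knight, "at least two of us are knights" needs to be true, which holds.
As a knave, C's statement "exactly 0 of us are knaves" should be False; it is.
D (knave): "E is a knave, and also exactly one of B and me is a knight" — False. ✓
E (knight): "at most three of A, B, C, and E are knights" — true. ✓

Knights: A, B, and E. Knaves: C and D.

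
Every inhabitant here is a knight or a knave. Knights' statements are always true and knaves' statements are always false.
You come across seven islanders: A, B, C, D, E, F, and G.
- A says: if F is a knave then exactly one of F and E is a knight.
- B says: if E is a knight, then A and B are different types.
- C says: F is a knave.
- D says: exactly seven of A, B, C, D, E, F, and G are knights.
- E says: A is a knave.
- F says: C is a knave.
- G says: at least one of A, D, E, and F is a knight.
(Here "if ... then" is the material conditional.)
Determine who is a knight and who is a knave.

A is a knight, B is a knight, C is a knave, D is a knave, E is a knave, F is a knight, and G is a knight.

A is a knight, so "if F is a knave then exactly one of F and E is a knight" must be true — and it is.
B is a knight, and the claim "if E is a knight, then A and B are different types" is indeed true.
C is a knave, so "F is a knave" must be False — and it is.
D is a knave, and the claim "exactly seven of A, B, C, D, E, F, and G are knights" is indeed False.
Since E is a knave, "A is a knave" needs to be False, which holds.
As a knight, F's statement "C is a knave" should be true; it is.
As a knight, G's statement "at least one of A, D, E, and F is a knight" should be true; it is.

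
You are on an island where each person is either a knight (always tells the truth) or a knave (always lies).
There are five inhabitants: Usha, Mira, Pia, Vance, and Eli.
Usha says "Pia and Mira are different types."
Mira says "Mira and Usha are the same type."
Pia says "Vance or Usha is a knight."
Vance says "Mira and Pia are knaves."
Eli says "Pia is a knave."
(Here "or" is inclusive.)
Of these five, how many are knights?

2

The unique consistent assignment is Usha=knight, Mira=knave, Pia=knight, Vance=knave, Eli=knave.
That has 2 knights.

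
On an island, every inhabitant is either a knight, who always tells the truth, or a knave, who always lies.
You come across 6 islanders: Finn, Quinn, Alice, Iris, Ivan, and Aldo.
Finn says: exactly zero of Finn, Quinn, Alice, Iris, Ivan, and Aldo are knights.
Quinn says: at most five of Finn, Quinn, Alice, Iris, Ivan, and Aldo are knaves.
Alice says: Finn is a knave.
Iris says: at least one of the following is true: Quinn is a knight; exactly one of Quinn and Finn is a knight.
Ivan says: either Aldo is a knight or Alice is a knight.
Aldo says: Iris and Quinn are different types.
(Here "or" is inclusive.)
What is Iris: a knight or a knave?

Consistent assignments: {Finn=knave, Quinn=knight, Alice=knight, Iris=knight, Ivan=knight, Aldo=knave}
In every consistent assignment, Iris is a knight.

Iris is a knight.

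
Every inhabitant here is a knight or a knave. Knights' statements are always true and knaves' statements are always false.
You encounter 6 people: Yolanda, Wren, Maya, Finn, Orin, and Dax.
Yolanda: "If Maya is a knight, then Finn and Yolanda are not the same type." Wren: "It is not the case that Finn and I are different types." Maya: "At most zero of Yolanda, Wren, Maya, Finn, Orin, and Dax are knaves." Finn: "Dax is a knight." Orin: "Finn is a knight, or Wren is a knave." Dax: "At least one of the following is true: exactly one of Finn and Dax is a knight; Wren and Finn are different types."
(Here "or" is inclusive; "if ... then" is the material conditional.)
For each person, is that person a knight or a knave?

Knights: Yolanda, Finn, Orin, and Dax. Knaves: Wren and Maya.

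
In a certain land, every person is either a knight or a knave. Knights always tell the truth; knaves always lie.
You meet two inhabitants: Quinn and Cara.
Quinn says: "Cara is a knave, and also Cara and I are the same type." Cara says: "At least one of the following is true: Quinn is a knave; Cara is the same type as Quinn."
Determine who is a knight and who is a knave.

As a knave, Quinn's statement "Cara is a knave, and also Cara and I are the same type" should be false; it is.
Cara is a knight, so "at least one of the following is true: Quinn is a knave; Cara is the same type as Quinn" must be true — and it is.

Quinn is a knave and Cara is a knight.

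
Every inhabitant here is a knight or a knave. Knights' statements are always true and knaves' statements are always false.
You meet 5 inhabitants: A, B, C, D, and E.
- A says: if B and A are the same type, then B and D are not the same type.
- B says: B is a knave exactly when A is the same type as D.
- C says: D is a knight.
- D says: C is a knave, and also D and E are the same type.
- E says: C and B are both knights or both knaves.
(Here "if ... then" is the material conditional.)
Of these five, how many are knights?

2

The unique consistent assignment is A=knight, B=knave, C=knave, D=knave, E=knight.
That has 2 knights.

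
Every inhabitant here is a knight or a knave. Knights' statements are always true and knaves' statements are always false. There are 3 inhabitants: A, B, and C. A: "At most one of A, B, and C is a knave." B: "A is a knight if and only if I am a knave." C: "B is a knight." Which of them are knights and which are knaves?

Knights: none. Knaves: A, B, and C.

Suppose A is a knight. Then A's statement "at most one of A, B, and C is a knave" would have to be true. Checking the 4 ways to assign the others, none is consistent with every speaker.
(For instance, with B=knave, C=knave, A's claim "at most one of A, B, and C is a knave" comes out false where it would need to be true.)
So A must be a knave, making "at most one of A, B, and C is a knave" false. Taking A=knave, B=knave, C=knave, each remaining statement checks out:
  B (knave): "A is a knight if and only if I am a knave" — false. ✓
  C (knave): "B is a knight" — false. ✓
This is the unique consistent assignment.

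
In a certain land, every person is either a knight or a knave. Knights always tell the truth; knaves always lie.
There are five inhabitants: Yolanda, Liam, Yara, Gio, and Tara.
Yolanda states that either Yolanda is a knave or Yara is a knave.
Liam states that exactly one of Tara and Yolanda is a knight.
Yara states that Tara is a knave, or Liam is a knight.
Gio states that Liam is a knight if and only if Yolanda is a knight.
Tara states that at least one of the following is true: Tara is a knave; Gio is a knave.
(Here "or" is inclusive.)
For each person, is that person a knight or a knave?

Yolanda is a knight, Liam is a knave, Yara is a knave, Gio is a knave, and Tara is a knight.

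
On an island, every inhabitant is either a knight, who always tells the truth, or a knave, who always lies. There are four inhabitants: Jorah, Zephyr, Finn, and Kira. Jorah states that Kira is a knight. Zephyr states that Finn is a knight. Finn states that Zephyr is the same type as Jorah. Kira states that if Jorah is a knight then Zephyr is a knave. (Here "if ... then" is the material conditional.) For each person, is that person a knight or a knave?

Jorah is a knight, Zephyr is a knave, Finn is a knave, and Kira is a knight.

Jorah (knight): "Kira is a knight" — true. ✓
Zephyr is a knave; "Finn is a knight" is False, as required.
Since Finn is a knave, "Zephyr is the same type as Jorah" needs to be False, which holds.
Kira is a knight; "if Jorah is a knight then Zephyr is a knave" is true, as required.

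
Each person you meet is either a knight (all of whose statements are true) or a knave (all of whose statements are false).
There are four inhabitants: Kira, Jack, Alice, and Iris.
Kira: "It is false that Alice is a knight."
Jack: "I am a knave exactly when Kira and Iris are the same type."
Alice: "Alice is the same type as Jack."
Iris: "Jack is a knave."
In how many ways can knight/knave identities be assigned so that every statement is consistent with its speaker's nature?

1

Consistent assignments:
  Kira=knight, Jack=knight, Alice=knave, Iris=knave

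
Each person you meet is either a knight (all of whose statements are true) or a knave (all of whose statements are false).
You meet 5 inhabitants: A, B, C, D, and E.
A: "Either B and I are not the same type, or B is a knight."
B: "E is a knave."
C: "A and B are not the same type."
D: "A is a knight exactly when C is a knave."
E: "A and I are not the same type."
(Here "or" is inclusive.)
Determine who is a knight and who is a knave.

Knights: E. Knaves: A, B, C, and D.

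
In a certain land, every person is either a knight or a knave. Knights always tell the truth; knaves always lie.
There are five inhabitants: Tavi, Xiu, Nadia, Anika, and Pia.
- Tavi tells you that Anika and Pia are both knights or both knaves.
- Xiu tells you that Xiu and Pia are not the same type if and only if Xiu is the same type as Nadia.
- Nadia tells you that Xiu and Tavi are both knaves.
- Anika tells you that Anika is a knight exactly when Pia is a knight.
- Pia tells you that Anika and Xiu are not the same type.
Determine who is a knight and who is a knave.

Suppose Tavi is a knight. Then Tavi's statement "Anika and Pia are both knights or both knaves" would have to be true. Checking the 16 ways to assign the others, none is consistent with every speaker.
(For instance, with Xiu=knight, Nadia=knave, Anika=knave, Pia=knight, Tavi's claim "Anika and Pia are both knights or both knaves" comes out false where it would need to be true.)
So Tavi must be a knave, making "Anika and Pia are both knights or both knaves" false. Taking Tavi=knave, Xiu=knight, Nadia=knave, Anika=knave, Pia=knight, each remaining statement checks out:
  Xiu (knight): "Xiu and Pia are not the same type if and only if Xiu is the same type as Nadia" — true. ✓
  Nadia (knave): "Xiu and Tavi are both knaves" — false. ✓
  Anika (knave): "Anika is a knight exactly when Pia is a knight" — false. ✓
  Pia (knight): "Anika and Xiu are not the same type" — true. ✓
This is the unique consistent assignment.

Tavi is a knave, Xiu is a knight, Nadia is a knave, Anika is a knave, and Pia is a knight.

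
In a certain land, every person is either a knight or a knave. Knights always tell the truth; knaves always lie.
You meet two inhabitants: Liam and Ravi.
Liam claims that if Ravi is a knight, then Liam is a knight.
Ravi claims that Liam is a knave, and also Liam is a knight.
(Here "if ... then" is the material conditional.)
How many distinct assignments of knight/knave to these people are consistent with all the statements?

1

Consistent assignments:
  Liam=knight, Ravi=knave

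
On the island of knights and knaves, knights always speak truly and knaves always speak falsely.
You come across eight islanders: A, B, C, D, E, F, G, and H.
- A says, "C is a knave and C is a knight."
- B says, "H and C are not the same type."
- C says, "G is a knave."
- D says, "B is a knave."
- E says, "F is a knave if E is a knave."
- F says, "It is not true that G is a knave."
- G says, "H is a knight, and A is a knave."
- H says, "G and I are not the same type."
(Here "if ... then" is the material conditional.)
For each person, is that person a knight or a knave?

A is a knave, so "C is a knave and C is a knight" must be False — and it is.
B is a knight, so "H and C are not the same type" must be True — and it is.
Since C is a knight, "G is a knave" needs to be True, which holds.
D (knave): "B is a knave" — False. ✓
E (knight): "F is a knave if E is a knave" — True. ✓
F (knave): "it is not true that G is a knave" — False. ✓
G is a knave, and the claim "H is a knight, and A is a knave" is indeed False.
Since H is a knave, "G and I are not the same type" needs to be False, which holds.

A is a knave, B is a knight, C is a knight, D is a knave, E is a knight, F is a knave, G is a knave, and H is a knave.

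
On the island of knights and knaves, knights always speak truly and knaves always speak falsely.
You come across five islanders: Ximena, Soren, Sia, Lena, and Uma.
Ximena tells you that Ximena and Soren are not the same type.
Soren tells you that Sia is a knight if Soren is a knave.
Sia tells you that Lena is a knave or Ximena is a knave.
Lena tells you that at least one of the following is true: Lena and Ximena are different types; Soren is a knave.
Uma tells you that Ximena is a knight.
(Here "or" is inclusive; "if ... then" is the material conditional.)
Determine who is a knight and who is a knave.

As a knight, Ximena's statement "Ximena and Soren are not the same type" should be True; it is.
Soren is a knave, and the claim "Sia is a knight if Soren is a knave" is indeed False.
Sia (knave): "Lena is a knave or Ximena is a knave" — False. ✓
Lena (knight): "at least one of the following is true: Lena and Ximena are different types; Soren is a knave" — True. ✓
Uma is a knight; "Ximena is a knight" is True, as required.

Knights: Ximena, Lena, and Uma. Knaves: Soren and Sia.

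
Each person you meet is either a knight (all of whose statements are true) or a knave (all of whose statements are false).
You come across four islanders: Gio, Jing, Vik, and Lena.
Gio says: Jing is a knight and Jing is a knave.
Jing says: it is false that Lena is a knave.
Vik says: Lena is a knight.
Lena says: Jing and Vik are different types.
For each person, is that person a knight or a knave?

Gio is a knave, Jing is a knave, Vik is a knave, and Lena is a knave.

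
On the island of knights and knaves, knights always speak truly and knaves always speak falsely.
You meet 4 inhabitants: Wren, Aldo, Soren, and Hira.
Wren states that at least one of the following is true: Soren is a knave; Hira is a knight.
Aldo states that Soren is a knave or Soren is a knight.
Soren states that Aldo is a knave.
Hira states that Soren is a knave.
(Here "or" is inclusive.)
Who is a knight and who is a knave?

As a knight, Wren's statement "at least one of the following is true: Soren is a knave; Hira is a knight" should be true; it is.
Aldo is a knight, so "Soren is a knave or Soren is a knight" must be true — and it is.
Soren (knave): "Aldo is a knave" — False. ✓
Hira is a knight; "Soren is a knave" is true, as required.

Knights: Wren, Aldo, and Hira. Knaves: Soren.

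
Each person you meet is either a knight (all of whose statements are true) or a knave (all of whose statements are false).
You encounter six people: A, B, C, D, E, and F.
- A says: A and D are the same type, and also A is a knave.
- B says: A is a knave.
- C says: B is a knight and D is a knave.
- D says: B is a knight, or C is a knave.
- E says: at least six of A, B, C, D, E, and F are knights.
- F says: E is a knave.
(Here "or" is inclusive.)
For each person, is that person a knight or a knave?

A is a knave, and the claim "A and D are the same type, and also A is a knave" is indeed false.
B is a knight, so "A is a knave" must be True — and it is.
Since C is a knave, "B is a knight and D is a knave" needs to be false, which holds.
Since D is a knight, "B is a knight, or C is a knave" needs to be True, which holds.
E is a knave; "at least six of A, B, C, D, E, and F are knights" is false, as required.
As a knight, F's statement "E is a knave" should be True; it is.

Knights: B, D, and F. Knaves: A, C, and E.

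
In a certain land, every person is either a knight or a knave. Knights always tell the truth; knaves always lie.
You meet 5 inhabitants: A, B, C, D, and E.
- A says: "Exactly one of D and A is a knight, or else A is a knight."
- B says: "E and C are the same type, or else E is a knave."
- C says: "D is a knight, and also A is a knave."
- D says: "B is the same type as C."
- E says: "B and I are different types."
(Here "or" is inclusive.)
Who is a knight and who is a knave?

Knights: A, D, and E. Knaves: B and C.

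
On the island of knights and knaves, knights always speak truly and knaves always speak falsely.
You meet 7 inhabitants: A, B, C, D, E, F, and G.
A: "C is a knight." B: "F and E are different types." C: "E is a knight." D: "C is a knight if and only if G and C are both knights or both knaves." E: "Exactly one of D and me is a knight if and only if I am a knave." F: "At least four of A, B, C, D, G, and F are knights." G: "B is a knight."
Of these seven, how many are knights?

The unique consistent assignment is A=knave, B=knave, C=knave, D=knave, E=knave, F=knave, G=knave.
That has 0 knights.

0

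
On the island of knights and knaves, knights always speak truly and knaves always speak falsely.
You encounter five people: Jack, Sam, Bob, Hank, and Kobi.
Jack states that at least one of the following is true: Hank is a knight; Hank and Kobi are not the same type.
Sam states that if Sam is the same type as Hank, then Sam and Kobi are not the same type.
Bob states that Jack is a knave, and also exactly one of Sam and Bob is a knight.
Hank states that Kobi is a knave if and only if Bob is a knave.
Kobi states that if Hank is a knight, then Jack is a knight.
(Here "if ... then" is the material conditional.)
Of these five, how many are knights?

3

The unique consistent assignment is Jack=knight, Sam=knight, Bob=knave, Hank=knave, Kobi=knight.
That has 3 knights.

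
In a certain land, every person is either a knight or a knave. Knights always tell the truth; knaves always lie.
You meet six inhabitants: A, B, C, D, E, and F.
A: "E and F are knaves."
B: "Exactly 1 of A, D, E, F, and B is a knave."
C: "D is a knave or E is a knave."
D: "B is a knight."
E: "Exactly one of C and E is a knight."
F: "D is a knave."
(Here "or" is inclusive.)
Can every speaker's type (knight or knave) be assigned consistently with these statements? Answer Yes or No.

No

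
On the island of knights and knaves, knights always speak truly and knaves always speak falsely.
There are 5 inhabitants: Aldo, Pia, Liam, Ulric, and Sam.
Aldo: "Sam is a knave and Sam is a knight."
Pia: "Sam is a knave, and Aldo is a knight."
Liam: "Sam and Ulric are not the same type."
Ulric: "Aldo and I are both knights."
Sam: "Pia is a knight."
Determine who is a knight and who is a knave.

Suppose Aldo is a knight. Then Aldo's statement "Sam is a knave and Sam is a knight" would have to be true. Checking the 16 ways to assign the others, none is consistent with every speaker.
(For instance, with Pia=knave, Liam=knave, Ulric=knave, Sam=knave, Aldo's claim "Sam is a knave and Sam is a knight" comes out false where it would need to be true.)
So Aldo must be a knave, making "Sam is a knave and Sam is a knight" false. Taking Aldo=knave, Pia=knave, Liam=knave, Ulric=knave, Sam=knave, each remaining statement checks out:
  Pia (knave): "Sam is a knave, and Aldo is a knight" — false. ✓
  Liam (knave): "Sam and Ulric are not the same type" — false. ✓
  Ulric (knave): "Aldo and I are both knights" — false. ✓
  Sam (knave): "Pia is a knight" — false. ✓
This is the unique consistent assignment.

Knights: none. Knaves: Aldo, Pia, Liam, Ulric, and Sam.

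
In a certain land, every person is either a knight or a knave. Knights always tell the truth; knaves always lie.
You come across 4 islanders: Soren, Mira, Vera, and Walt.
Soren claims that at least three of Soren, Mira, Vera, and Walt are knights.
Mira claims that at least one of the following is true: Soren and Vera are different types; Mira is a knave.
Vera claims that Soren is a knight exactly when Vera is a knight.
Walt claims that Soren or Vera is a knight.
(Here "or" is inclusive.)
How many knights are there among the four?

3

The unique consistent assignment is Soren=knight, Mira=knight, Vera=knave, Walt=knight.
That has 3 knights.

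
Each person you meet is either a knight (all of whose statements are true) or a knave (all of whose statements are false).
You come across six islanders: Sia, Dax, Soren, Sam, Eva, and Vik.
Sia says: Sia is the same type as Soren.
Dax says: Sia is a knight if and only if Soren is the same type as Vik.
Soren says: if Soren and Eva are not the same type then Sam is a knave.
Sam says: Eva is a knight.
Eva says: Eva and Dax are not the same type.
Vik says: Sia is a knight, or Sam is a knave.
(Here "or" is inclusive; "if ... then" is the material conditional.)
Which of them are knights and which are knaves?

Sia is a knave, Dax is a knave, Soren is a knight, Sam is a knave, Eva is a knave, and Vik is a knight.

Since Sia is a knave, "Sia is the same type as Soren" needs to be False, which holds.
As a knave, Dax's statement "Sia is a knight if and only if Soren is the same type as Vik" should be False; it is.
Soren is a knight; "if Soren and Eva are not the same type then Sam is a knave" is True, as required.
Sam (knave): "Eva is a knight" — False. ✓
Eva is a knave, so "Eva and Dax are not the same type" must be False — and it is.
Vik (knight): "Sia is a knight, or Sam is a knave" — True. ✓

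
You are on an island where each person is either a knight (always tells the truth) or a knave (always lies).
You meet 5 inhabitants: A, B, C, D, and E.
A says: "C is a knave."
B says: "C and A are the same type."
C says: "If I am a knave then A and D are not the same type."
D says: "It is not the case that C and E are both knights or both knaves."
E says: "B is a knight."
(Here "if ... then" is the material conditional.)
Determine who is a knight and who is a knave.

Knights: C and D. Knaves: A, B, and E.

Since A is a knave, "C is a knave" needs to be false, which holds.
As a knave, B's statement "C and A are the same type" should be false; it is.
C is a knight; "if I am a knave then A and D are not the same type" is True, as required.
D (knight): "it is not the case that C and E are both knights or both knaves" — True. ✓
As a knave, E's statement "B is a knight" should be false; it is.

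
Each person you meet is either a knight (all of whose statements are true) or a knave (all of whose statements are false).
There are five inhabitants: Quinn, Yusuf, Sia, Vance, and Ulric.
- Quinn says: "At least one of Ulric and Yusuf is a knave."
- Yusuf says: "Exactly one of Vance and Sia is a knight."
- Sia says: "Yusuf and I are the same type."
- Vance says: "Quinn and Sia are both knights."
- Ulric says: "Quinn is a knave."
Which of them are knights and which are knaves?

Quinn is a knave, Yusuf is a knight, Sia is a knight, Vance is a knave, and Ulric is a knight.

Quinn is a knave, so "at least one of Ulric and Yusuf is a knave" must be false — and it is.
Yusuf is a knight; "exactly one of Vance and Sia is a knight" is True, as required.
Sia is a knight, and the claim "Yusuf and I are the same type" is indeed True.
Since Vance is a knave, "Quinn and Sia are both knights" needs to be false, which holds.
Ulric is a knight, and the claim "Quinn is a knave" is indeed True.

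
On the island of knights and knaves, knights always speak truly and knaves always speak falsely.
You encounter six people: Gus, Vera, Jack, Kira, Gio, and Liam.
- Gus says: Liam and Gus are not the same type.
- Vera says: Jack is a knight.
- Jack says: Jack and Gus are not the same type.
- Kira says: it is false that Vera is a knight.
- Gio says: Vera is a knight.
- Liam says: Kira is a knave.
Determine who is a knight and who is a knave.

Gus is a knave, and the claim "Liam and Gus are not the same type" is indeed false.
Vera (knave): "Jack is a knight" — false. ✓
Since Jack is a knave, "Jack and Gus are not the same type" needs to be false, which holds.
As a knight, Kira's statement "it is false that Vera is a knight" should be True; it is.
As a knave, Gio's statement "Vera is a knight" should be false; it is.
Liam is a knave, and the claim "Kira is a knave" is indeed false.

Gus is a knave, Vera is a knave, Jack is a knave, Kira is a knight, Gio is a knave, and Liam is a knave.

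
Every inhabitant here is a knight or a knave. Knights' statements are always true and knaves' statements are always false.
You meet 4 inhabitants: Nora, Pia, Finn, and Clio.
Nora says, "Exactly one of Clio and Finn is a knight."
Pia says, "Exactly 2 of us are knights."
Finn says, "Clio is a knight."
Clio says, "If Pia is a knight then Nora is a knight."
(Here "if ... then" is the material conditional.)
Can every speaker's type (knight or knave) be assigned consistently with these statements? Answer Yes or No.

No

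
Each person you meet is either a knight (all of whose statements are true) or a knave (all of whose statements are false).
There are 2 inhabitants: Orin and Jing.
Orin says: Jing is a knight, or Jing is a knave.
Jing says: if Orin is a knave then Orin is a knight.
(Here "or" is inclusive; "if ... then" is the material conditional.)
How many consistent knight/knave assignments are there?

1

Consistent assignments:
  Orin=knight, Jing=knight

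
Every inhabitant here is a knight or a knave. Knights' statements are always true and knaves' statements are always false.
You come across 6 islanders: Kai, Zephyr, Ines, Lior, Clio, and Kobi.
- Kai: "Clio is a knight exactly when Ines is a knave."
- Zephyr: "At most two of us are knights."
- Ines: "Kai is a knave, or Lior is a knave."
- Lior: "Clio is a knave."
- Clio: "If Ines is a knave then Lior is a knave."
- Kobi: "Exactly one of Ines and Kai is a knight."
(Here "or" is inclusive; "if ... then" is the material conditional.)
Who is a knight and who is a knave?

Since Kai is a knave, "Clio is a knight exactly when Ines is a knave" needs to be False, which holds.
As a knave, Zephyr's statement "at most two of us are knights" should be False; it is.
Ines is a knight, so "Kai is a knave, or Lior is a knave" must be True — and it is.
Lior is a knave, so "Clio is a knave" must be False — and it is.
Clio is a knight; "if Ines is a knave then Lior is a knave" is True, as required.
Kobi is a knight, and the claim "exactly one of Ines and Kai is a knight" is indeed True.

Kai is a knave, Zephyr is a knave, Ines is a knight, Lior is a knave, Clio is a knight, and Kobi is a knight.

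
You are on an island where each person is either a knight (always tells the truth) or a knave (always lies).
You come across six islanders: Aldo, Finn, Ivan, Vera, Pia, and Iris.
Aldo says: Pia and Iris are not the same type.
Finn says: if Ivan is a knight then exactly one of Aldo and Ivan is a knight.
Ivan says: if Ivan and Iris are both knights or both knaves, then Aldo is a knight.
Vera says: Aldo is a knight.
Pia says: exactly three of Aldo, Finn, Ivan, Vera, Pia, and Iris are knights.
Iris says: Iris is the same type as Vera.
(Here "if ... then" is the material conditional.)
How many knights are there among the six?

4

The unique consistent assignment is Aldo=knight, Finn=knave, Ivan=knight, Vera=knight, Pia=knave, Iris=knight.
That has 4 knights.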